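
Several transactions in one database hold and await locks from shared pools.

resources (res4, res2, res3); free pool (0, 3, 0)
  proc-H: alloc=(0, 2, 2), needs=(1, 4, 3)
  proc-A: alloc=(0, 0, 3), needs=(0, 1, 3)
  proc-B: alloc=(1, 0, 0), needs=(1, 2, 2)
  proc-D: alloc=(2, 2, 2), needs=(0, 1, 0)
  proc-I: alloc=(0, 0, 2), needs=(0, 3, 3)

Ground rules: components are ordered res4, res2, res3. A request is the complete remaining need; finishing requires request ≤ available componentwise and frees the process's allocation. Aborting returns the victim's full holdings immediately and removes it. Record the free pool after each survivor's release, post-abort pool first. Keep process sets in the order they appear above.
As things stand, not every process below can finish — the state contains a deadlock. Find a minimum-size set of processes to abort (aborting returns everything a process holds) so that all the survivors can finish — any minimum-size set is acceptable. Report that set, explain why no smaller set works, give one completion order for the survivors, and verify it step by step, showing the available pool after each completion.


The answer: abort proc-H.
Key observation: the deadlocked proc-I becomes finishable only because proc-H released (0, 2, 2); it completes at step 2 below.
Why nothing smaller works: aborting no one leaves the state deadlocked as given.
Survivors finish in the order: proc-D, proc-I, proc-A, proc-B. Walking it through (pool after the aborts first):
  pool = (0, 5, 2)
  run proc-D (needs (0, 1, 0), free (0, 5, 2)); after release of (2, 2, 2) the pool is (2, 7, 4)
  run proc-I (needs (0, 3, 3), free (2, 7, 4)); after release of (0, 0, 2) the pool is (2, 7, 6)
  run proc-A (needs (0, 1, 3), free (2, 7, 6)); after release of (0, 0, 3) the pool is (2, 7, 9)
  run proc-B (needs (1, 2, 2), free (2, 7, 9)); after release of (1, 0, 0) the pool is (3, 7, 9)


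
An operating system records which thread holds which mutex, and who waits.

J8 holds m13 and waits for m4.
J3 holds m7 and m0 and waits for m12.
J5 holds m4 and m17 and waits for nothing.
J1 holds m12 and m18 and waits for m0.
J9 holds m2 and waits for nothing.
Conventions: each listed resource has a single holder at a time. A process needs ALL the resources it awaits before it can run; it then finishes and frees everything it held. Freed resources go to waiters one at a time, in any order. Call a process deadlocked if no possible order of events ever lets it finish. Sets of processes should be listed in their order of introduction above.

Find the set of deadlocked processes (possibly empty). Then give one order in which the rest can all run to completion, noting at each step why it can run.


The deadlocked set is J3 and J1.
Key observation: J3 -> J1 -> J3 is a circular wait — nothing in it can go first; no other process is dragged down with it.
The rest can finish in the order J5, J8, J9.
Step-by-step check:
  run J5 (it waits on nothing); releases m4 and m17
  run J8 (all its waits — m4 — are resolved); releases m13
  run J9 (it waits on nothing); releases m2


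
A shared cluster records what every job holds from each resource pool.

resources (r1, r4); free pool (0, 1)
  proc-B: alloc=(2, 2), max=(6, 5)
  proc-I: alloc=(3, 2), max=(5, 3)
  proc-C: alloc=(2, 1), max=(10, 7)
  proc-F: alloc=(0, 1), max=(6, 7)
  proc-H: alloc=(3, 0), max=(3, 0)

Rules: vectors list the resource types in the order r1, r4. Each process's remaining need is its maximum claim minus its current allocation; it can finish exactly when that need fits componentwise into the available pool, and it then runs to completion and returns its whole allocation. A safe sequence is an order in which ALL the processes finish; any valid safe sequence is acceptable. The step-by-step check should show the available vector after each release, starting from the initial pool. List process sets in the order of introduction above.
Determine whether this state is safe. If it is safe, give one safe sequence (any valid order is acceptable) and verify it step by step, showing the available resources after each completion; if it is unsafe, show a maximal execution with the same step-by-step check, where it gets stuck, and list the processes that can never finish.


UNSAFE.
Key observation: even finishing proc-H, proc-I, proc-B leaves just (8, 5) free — too little r4 for any of the remaining processes.
A maximal execution: proc-H, proc-I, proc-B — then nothing else fits. Verifying each step:
  pool = (0, 1)
  run proc-H (needs (0, 0), free (0, 1)); after release of (3, 0) the pool is (3, 1)
  run proc-I (needs (2, 1), free (3, 1)); after release of (3, 2) the pool is (6, 3)
  run proc-B (needs (4, 3), free (6, 3)); after release of (2, 2) the pool is (8, 5)
  blocked: proc-C wants (8, 6), pool (8, 5) — not enough r4
  blocked: proc-F wants (6, 6), pool (8, 5) — not enough r4
Never able to finish: proc-C and proc-F.


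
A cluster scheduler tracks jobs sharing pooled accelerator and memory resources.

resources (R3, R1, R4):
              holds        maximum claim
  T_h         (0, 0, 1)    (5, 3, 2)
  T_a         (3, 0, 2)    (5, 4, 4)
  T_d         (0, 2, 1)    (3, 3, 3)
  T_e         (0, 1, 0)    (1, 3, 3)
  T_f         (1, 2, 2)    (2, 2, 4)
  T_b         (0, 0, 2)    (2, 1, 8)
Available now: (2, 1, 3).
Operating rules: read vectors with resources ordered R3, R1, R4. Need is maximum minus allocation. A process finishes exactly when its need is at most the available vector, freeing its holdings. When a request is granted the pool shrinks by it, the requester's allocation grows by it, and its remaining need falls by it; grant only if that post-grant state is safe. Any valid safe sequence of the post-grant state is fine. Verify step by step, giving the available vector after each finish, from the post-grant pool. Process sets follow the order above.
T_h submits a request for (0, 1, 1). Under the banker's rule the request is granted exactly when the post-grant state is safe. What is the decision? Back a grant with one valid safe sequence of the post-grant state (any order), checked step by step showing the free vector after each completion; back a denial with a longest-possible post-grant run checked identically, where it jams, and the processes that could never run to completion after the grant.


GRANT: granting preserves safety; a valid post-grant sequence is T_f, T_d, T_a, T_e, T_h, T_b.
Key observation: (2, 0, 2) free after granting still covers T_f first, and each release covers the next.
Check on the post-grant state, step by step:
  pool = (2, 0, 2)
  T_f needs (1, 0, 2) <= (2, 0, 2) -> finishes; pool += (1, 2, 2) = (3, 2, 4)
  T_d needs (3, 1, 2) <= (3, 2, 4) -> finishes; pool += (0, 2, 1) = (3, 4, 5)
  T_a needs (2, 4, 2) <= (3, 4, 5) -> finishes; pool += (3, 0, 2) = (6, 4, 7)
  T_e needs (1, 2, 3) <= (6, 4, 7) -> finishes; pool += (0, 1, 0) = (6, 5, 7)
  T_h needs (5, 2, 0) <= (6, 5, 7) -> finishes; pool += (0, 1, 2) = (6, 6, 9)
  T_b needs (2, 1, 6) <= (6, 6, 9) -> finishes; pool += (0, 0, 2) = (6, 6, 11)


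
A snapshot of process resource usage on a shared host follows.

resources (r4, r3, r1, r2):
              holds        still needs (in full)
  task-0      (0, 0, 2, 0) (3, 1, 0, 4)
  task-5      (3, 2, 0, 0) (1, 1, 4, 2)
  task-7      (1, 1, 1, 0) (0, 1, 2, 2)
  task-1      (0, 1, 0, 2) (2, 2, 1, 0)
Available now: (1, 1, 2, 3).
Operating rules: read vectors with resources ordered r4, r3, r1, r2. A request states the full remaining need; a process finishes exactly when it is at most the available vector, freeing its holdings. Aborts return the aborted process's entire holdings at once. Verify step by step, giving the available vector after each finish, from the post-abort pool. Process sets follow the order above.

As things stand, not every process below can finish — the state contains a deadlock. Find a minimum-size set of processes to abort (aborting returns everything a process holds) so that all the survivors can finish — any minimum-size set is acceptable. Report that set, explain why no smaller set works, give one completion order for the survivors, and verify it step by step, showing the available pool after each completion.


The answer: abort task-5.
Key observation: before aborting task-5, task-0 was permanently blocked — no order could ever run it; afterwards it completes at step 2.
No smaller set exists: with zero aborts the deadlock remains.
The survivors complete as task-1, task-0, task-7. Walking it through (starting from the post-abort pool):
  pool = (4, 3, 2, 3)
  run task-1 (needs (2, 2, 1, 0), free (4, 3, 2, 3)); after release of (0, 1, 0, 2) the pool is (4, 4, 2, 5)
  run task-0 (needs (3, 1, 0, 4), free (4, 4, 2, 5)); after release of (0, 0, 2, 0) the pool is (4, 4, 4, 5)
  run task-7 (needs (0, 1, 2, 2), free (4, 4, 4, 5)); after release of (1, 1, 1, 0) the pool is (5, 5, 5, 5)


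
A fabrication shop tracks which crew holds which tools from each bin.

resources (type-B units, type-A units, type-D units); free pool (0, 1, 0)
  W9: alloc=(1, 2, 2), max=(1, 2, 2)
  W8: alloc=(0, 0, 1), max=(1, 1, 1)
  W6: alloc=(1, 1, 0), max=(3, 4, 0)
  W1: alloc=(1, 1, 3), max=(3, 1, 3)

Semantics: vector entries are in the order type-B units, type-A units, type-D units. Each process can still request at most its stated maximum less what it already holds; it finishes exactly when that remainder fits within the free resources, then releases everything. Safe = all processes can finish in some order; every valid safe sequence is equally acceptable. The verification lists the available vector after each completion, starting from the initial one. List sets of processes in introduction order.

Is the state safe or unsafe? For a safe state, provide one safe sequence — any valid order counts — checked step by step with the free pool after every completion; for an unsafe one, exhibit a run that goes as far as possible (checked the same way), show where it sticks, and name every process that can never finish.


UNSAFE — no complete ordering exists.
Key observation: once W9, W8 finish, the pool peaks at (1, 3, 3) — and every remaining process still needs more type-B units than that.
A maximal execution: W9, W8 — then nothing else fits. Verifying each step:
  pool = (0, 1, 0)
  W9: need (0, 0, 0) fits (0, 1, 0); releases (1, 2, 2), pool now (1, 3, 2)
  W8: need (1, 1, 0) fits (1, 3, 2); releases (0, 0, 1), pool now (1, 3, 3)
  W6 cannot run: need (2, 3, 0) vs free (1, 3, 3) (insufficient type-B units)
  W1 cannot run: need (2, 0, 0) vs free (1, 3, 3) (insufficient type-B units)
Processes that can never finish: W6 and W1.


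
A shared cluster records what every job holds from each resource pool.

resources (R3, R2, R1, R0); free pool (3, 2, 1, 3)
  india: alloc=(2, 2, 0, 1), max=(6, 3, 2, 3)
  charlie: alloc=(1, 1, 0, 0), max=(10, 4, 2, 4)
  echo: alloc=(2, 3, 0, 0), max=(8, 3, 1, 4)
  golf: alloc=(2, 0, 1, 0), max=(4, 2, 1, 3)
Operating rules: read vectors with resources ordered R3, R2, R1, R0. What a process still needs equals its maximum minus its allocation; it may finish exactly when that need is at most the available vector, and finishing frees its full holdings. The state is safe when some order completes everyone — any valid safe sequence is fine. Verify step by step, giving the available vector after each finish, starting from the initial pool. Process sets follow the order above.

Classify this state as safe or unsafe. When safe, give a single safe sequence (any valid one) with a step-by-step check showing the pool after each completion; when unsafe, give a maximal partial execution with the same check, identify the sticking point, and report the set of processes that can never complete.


SAFE. One safe sequence: golf, india, echo, charlie.
Key observation: reading the order forward, golf is the first process whose need (2, 2, 0, 3) meets the free pool (3, 2, 1, 3) exactly on a resource it requests.
Walking it through:
  pool = (3, 2, 1, 3)
  golf: need (2, 2, 0, 3) fits (3, 2, 1, 3); releases (2, 0, 1, 0), pool now (5, 2, 2, 3)
  india: need (4, 1, 2, 2) fits (5, 2, 2, 3); releases (2, 2, 0, 1), pool now (7, 4, 2, 4)
  echo: need (6, 0, 1, 4) fits (7, 4, 2, 4); releases (2, 3, 0, 0), pool now (9, 7, 2, 4)
  charlie: need (9, 3, 2, 4) fits (9, 7, 2, 4); releases (1, 1, 0, 0), pool now (10, 8, 2, 4)


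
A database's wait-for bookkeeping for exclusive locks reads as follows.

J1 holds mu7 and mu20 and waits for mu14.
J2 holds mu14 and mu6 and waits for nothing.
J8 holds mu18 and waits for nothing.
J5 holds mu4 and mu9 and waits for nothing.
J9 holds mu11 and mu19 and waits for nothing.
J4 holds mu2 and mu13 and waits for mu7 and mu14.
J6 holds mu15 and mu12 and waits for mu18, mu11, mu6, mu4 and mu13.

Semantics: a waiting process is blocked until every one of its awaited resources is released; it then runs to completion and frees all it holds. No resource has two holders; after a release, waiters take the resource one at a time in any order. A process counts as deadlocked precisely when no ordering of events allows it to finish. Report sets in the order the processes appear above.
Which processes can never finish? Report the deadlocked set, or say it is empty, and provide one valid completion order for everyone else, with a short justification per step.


No process is deadlocked.
Key observation: the wait relation is loop-free; peeling off processes with no waits unwinds the whole state.
The rest can finish in the order J2, J9, J1, J5, J4, J8, J6.
Walking it through:
  run J2 (it waits on nothing); releases mu14 and mu6
  run J9 (it waits on nothing); releases mu11 and mu19
  run J1 (all its waits — mu14 — are resolved); releases mu7 and mu20
  run J5 (it waits on nothing); releases mu4 and mu9
  run J4 (all its waits — mu7 and mu14 — are resolved); releases mu2 and mu13
  run J8 (it waits on nothing); releases mu18
  run J6 (all its waits — mu18, mu11, mu6, mu4 and mu13 — are resolved); releases mu15 and mu12


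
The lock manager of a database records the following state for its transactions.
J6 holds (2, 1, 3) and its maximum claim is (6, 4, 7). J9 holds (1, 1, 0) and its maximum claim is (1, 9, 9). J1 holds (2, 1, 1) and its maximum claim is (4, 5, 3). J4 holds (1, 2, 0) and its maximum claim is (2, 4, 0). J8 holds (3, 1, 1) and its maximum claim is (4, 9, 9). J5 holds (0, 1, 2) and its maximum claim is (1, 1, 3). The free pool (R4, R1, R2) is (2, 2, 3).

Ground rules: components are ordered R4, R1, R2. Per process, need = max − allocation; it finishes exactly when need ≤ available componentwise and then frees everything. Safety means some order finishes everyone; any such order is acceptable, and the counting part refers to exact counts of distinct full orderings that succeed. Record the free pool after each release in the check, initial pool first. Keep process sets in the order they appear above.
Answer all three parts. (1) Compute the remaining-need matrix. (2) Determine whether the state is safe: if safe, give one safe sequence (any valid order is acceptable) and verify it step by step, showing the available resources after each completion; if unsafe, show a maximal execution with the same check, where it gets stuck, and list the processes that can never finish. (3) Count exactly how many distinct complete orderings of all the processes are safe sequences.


(1) Outstanding need per process (order R4, R1, R2):
  J6: (4, 3, 4)
  J9: (0, 8, 9)
  J1: (2, 4, 2)
  J4: (1, 2, 0)
  J8: (1, 8, 8)
  J5: (1, 0, 1)
(2) UNSAFE — no complete ordering exists.
Key observation: no order helps: past J4, J1, J6, J5, the free pool tops out at (7, 7, 9), below what each blocked process needs in R1.
Going as far as possible: J4, J1, J6, J5; after that, nothing fits. Check, step by step:
  pool = (2, 2, 3)
  J4 needs (1, 2, 0) <= (2, 2, 3) -> finishes; pool += (1, 2, 0) = (3, 4, 3)
  J1 needs (2, 4, 2) <= (3, 4, 3) -> finishes; pool += (2, 1, 1) = (5, 5, 4)
  J6 needs (4, 3, 4) <= (5, 5, 4) -> finishes; pool += (2, 1, 3) = (7, 6, 7)
  J5 needs (1, 0, 1) <= (7, 6, 7) -> finishes; pool += (0, 1, 2) = (7, 7, 9)
  blocked: J9 wants (0, 8, 9), pool (7, 7, 9) — not enough R1
  blocked: J8 wants (1, 8, 8), pool (7, 7, 9) — not enough R1
Processes that can never finish: J9 and J8.
(3) The exact count: 0 of the possible complete orderings are safe sequences.


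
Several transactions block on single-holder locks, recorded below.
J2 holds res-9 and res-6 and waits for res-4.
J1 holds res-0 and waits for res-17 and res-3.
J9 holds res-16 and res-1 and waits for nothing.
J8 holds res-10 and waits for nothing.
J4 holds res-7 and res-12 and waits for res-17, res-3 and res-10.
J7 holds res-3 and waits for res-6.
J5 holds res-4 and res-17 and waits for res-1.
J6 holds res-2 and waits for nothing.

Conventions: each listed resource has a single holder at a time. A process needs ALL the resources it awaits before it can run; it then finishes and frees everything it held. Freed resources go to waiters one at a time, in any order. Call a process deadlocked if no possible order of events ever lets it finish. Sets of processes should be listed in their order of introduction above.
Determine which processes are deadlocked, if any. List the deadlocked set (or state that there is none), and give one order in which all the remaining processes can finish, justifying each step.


No process is deadlocked.
Key observation: there is no circular wait here — follow any chain and it reaches a process that is free to run now.
One completion order for the rest: J6, J9, J8, J5, J2, J7, J4, J1.
Step-by-step check:
  run J6 (it waits on nothing); releases res-2
  run J9 (it waits on nothing); releases res-16 and res-1
  run J8 (it waits on nothing); releases res-10
  run J5 (all its waits — res-1 — are resolved); releases res-4 and res-17
  run J2 (all its waits — res-4 — are resolved); releases res-9 and res-6
  run J7 (all its waits — res-6 — are resolved); releases res-3
  run J4 (all its waits — res-17, res-3 and res-10 — are resolved); releases res-7 and res-12
  run J1 (all its waits — res-17 and res-3 — are resolved); releases res-0


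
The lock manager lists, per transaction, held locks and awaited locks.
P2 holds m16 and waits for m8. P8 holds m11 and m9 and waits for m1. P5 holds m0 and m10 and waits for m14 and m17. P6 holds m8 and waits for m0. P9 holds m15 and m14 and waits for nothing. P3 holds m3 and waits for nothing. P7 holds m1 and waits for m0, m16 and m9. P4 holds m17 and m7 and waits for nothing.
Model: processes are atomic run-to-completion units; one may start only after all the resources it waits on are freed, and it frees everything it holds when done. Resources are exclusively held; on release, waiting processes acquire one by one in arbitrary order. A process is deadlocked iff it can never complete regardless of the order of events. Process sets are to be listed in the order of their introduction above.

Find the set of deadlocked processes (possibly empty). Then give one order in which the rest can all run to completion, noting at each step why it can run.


Deadlocked set: P8 and P7.
Key observation: the waits loop around P8 -> P7 -> P8 with no way out; no other process is dragged down with it.
One completion order for the rest: P4, P9, P5, P3, P6, P2.
Check, step by step:
  P4: no waits; runs immediately, freeing m17 and m7
  P9: no waits; runs immediately, freeing m15 and m14
  run P5 (all its waits — m14 and m17 — are resolved); releases m0 and m10
  P3: no waits; runs immediately, freeing m3
  run P6 (all its waits — m0 — are resolved); releases m8
  run P2 (all its waits — m8 — are resolved); releases m16


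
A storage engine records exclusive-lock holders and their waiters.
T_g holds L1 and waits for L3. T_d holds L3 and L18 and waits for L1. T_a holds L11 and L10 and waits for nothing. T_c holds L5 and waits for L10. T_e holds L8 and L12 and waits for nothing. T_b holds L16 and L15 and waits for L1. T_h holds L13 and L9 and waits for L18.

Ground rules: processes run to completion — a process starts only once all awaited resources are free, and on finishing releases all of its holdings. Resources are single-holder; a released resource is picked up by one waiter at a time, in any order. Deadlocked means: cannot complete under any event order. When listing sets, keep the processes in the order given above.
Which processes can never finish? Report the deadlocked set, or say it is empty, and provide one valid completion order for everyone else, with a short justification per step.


Deadlocked: T_g, T_d, T_b and T_h.
Key observation: the loop T_g -> T_d -> T_g blocks itself forever; T_b and T_h wait into the deadlock from upstream.
One completion order for the rest: T_e, T_a, T_c.
Check, step by step:
  T_e: no waits; runs immediately, freeing L8 and L12
  T_a: no waits; runs immediately, freeing L11 and L10
  T_c: everything it awaited (L10) is free; runs, freeing L5


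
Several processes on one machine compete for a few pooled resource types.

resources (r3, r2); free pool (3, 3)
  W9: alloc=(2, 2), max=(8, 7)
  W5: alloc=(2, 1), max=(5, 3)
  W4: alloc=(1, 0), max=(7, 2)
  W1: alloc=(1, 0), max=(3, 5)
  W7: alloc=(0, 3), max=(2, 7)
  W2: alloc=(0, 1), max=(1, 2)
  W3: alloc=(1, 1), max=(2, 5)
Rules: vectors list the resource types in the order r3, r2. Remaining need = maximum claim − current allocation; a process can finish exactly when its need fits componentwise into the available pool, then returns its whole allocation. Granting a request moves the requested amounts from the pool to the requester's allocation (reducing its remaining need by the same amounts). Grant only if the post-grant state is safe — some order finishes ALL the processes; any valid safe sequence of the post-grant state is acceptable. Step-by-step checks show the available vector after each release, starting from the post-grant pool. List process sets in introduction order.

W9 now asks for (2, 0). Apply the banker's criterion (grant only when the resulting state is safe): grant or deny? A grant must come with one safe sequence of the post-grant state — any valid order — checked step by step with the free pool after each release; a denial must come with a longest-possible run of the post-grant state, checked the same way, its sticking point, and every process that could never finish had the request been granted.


GRANT — the state after the grant stays safe, e.g. via W2, W3, W7, W1, W5, W9, W4.
Key observation: the grant leaves (1, 3) free — enough for W2, whose release restarts the cascade.
Check on the post-grant state, step by step:
  pool = (1, 3)
  W2: need (1, 1) fits (1, 3); releases (0, 1), pool now (1, 4)
  W3: need (1, 4) fits (1, 4); releases (1, 1), pool now (2, 5)
  W7: need (2, 4) fits (2, 5); releases (0, 3), pool now (2, 8)
  W1: need (2, 5) fits (2, 8); releases (1, 0), pool now (3, 8)
  W5: need (3, 2) fits (3, 8); releases (2, 1), pool now (5, 9)
  W9: need (4, 5) fits (5, 9); releases (4, 2), pool now (9, 11)
  W4: need (6, 2) fits (9, 11); releases (1, 0), pool now (10, 11)


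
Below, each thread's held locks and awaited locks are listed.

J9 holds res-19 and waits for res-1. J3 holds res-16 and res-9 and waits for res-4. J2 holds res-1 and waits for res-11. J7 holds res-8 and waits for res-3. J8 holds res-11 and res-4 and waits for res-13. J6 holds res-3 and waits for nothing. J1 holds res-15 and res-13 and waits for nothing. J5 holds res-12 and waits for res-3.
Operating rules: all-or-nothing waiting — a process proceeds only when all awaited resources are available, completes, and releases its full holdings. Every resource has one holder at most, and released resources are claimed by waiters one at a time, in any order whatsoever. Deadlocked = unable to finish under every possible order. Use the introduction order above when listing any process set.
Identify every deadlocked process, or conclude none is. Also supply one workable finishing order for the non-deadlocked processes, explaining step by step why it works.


Nothing here is deadlocked.
Key observation: the wait graph is acyclic; completion cascades from the unblocked processes through everyone else.
The rest can finish in the order J1, J6, J5, J7, J8, J2, J3, J9.
Verifying each step:
  J1: no waits; runs immediately, freeing res-15 and res-13
  J6: no waits; runs immediately, freeing res-3
  J5: everything it awaited (res-3) is free; runs, freeing res-12
  J7: everything it awaited (res-3) is free; runs, freeing res-8
  J8: everything it awaited (res-13) is free; runs, freeing res-11 and res-4
  J2: everything it awaited (res-11) is free; runs, freeing res-1
  J3: everything it awaited (res-4) is free; runs, freeing res-16 and res-9
  J9: everything it awaited (res-1) is free; runs, freeing res-19


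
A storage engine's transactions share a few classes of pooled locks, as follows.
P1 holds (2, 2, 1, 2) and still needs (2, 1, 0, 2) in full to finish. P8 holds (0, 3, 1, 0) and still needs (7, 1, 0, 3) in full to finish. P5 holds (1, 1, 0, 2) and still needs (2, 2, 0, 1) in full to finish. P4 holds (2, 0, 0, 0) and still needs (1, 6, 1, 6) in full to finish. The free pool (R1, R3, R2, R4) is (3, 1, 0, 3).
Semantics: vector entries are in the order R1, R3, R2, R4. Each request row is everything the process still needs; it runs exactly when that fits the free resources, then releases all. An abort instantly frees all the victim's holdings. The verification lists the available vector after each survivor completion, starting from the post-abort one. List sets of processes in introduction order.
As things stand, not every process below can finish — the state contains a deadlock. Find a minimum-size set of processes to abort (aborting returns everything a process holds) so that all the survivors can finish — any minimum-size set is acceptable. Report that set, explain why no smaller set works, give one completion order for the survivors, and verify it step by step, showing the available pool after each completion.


Minimum abort set: P4.
Key observation: the returned (2, 0, 0, 0) from P4 is what brings P8 — unrunnable before, under any order — into play at step 2.
No smaller set exists: with zero aborts the deadlock remains.
One survivor order: P1, P8, P5. Step-by-step check (post-abort pool first):
  pool = (5, 1, 0, 3)
  run P1 (needs (2, 1, 0, 2), free (5, 1, 0, 3)); after release of (2, 2, 1, 2) the pool is (7, 3, 1, 5)
  run P8 (needs (7, 1, 0, 3), free (7, 3, 1, 5)); after release of (0, 3, 1, 0) the pool is (7, 6, 2, 5)
  run P5 (needs (2, 2, 0, 1), free (7, 6, 2, 5)); after release of (1, 1, 0, 2) the pool is (8, 7, 2, 7)


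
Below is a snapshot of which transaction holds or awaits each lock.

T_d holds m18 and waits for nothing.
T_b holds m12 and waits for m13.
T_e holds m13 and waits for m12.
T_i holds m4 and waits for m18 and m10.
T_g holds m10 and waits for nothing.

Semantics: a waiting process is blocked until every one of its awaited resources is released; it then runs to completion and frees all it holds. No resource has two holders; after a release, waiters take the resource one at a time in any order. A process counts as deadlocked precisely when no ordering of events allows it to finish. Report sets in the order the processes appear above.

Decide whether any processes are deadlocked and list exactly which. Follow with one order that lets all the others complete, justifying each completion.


The deadlocked set is T_b and T_e.
Key observation: nobody on the ring T_b -> T_e -> T_b can start until another member finishes, which never happens; no other process is dragged down with it.
One completion order for the rest: T_d, T_g, T_i.
Walking it through:
  T_d waits on nothing -> runs at once and releases m18
  T_g waits on nothing -> runs at once and releases m10
  T_i: everything it awaited (m18 and m10) is free; runs, freeing m4


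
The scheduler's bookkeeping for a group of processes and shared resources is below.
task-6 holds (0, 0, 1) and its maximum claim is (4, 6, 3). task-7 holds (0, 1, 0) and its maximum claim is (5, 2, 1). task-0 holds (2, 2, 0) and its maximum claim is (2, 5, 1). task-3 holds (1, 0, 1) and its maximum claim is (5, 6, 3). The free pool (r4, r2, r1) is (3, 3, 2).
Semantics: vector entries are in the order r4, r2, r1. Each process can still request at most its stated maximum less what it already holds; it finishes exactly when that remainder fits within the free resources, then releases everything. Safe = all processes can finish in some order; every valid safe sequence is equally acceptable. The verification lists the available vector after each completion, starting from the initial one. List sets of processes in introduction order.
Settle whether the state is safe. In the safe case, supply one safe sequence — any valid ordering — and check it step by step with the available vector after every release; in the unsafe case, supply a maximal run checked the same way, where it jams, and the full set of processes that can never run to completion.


SAFE — a valid safe sequence is task-0, task-7, task-3, task-6.
Key observation: task-0 marks the first exact bind of the order: its need (0, 3, 1) fits the free (3, 3, 2) with zero slack on a requested resource.
Step-by-step check:
  pool = (3, 3, 2)
  task-0 needs (0, 3, 1) <= (3, 3, 2) -> finishes; pool += (2, 2, 0) = (5, 5, 2)
  task-7 needs (5, 1, 1) <= (5, 5, 2) -> finishes; pool += (0, 1, 0) = (5, 6, 2)
  task-3 needs (4, 6, 2) <= (5, 6, 2) -> finishes; pool += (1, 0, 1) = (6, 6, 3)
  task-6 needs (4, 6, 2) <= (6, 6, 3) -> finishes; pool += (0, 0, 1) = (6, 6, 4)


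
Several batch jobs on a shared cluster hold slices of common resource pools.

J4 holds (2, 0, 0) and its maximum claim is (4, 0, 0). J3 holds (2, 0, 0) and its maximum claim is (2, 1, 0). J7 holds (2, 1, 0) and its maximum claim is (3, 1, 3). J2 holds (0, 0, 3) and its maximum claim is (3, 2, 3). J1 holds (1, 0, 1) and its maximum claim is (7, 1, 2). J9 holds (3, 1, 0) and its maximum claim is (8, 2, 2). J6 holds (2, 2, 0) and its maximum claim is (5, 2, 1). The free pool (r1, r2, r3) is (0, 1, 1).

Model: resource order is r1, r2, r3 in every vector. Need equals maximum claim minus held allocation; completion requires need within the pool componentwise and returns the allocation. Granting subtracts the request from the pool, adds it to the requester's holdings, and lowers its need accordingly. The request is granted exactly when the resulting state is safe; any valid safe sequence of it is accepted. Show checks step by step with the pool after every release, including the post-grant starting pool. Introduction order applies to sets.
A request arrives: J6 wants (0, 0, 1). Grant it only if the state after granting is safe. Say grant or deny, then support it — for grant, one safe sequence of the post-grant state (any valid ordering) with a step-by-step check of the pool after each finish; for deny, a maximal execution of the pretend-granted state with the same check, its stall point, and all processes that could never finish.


GRANT: granting preserves safety; a valid post-grant sequence is J3, J4, J6, J1, J2, J7, J9.
Key observation: with (0, 1, 0) left after the transfer, J3 can run at once — the state stays safe.
Verifying the post-grant state step by step:
  pool = (0, 1, 0)
  J3: need (0, 1, 0) fits (0, 1, 0); releases (2, 0, 0), pool now (2, 1, 0)
  J4: need (2, 0, 0) fits (2, 1, 0); releases (2, 0, 0), pool now (4, 1, 0)
  J6: need (3, 0, 0) fits (4, 1, 0); releases (2, 2, 1), pool now (6, 3, 1)
  J1: need (6, 1, 1) fits (6, 3, 1); releases (1, 0, 1), pool now (7, 3, 2)
  J2: need (3, 2, 0) fits (7, 3, 2); releases (0, 0, 3), pool now (7, 3, 5)
  J7: need (1, 0, 3) fits (7, 3, 5); releases (2, 1, 0), pool now (9, 4, 5)
  J9: need (5, 1, 2) fits (9, 4, 5); releases (3, 1, 0), pool now (12, 5, 5)


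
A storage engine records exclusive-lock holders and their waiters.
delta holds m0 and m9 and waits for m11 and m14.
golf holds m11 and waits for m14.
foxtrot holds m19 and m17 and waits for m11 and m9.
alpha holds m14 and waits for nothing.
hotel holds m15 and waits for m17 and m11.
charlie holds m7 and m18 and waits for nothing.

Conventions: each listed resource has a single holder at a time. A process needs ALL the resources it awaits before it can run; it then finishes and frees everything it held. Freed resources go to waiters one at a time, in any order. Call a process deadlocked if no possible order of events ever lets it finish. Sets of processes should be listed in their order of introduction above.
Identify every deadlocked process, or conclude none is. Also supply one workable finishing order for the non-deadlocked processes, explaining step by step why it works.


The deadlocked set is empty.
Key observation: there is no circular wait here — follow any chain and it reaches a process that is free to run now.
The rest can finish in the order alpha, golf, delta, foxtrot, hotel, charlie.
Step-by-step check:
  alpha: no waits; runs immediately, freeing m14
  golf: everything it awaited (m14) is free; runs, freeing m11
  delta: everything it awaited (m11 and m14) is free; runs, freeing m0 and m9
  foxtrot: everything it awaited (m11 and m9) is free; runs, freeing m19 and m17
  hotel: everything it awaited (m17 and m11) is free; runs, freeing m15
  charlie: no waits; runs immediately, freeing m7 and m18


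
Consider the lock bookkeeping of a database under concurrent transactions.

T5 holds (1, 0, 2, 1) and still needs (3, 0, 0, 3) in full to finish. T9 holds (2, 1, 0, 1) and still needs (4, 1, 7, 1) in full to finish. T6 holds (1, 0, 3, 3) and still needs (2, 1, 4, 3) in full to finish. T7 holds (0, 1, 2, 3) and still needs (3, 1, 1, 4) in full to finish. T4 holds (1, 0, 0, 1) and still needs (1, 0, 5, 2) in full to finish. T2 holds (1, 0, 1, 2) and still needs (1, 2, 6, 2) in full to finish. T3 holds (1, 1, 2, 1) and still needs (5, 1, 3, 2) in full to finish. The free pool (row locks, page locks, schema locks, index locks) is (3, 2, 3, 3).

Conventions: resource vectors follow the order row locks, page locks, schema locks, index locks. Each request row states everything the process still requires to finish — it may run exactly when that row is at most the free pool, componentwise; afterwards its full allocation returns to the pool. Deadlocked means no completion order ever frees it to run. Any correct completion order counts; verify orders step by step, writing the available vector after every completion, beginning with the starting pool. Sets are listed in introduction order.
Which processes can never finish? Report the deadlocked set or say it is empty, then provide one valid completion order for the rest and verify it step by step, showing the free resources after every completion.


No process is deadlocked.
Key observation: starting with T5, each completion frees enough for the next — no one is permanently blocked.
A valid finishing order for the others: T5, T4, T6, T7, T9, T3, T2. Verifying each step:
  pool = (3, 2, 3, 3)
  T5 needs (3, 0, 0, 3) <= (3, 2, 3, 3) -> finishes; pool += (1, 0, 2, 1) = (4, 2, 5, 4)
  T4 needs (1, 0, 5, 2) <= (4, 2, 5, 4) -> finishes; pool += (1, 0, 0, 1) = (5, 2, 5, 5)
  T6 needs (2, 1, 4, 3) <= (5, 2, 5, 5) -> finishes; pool += (1, 0, 3, 3) = (6, 2, 8, 8)
  T7 needs (3, 1, 1, 4) <= (6, 2, 8, 8) -> finishes; pool += (0, 1, 2, 3) = (6, 3, 10, 11)
  T9 needs (4, 1, 7, 1) <= (6, 3, 10, 11) -> finishes; pool += (2, 1, 0, 1) = (8, 4, 10, 12)
  T3 needs (5, 1, 3, 2) <= (8, 4, 10, 12) -> finishes; pool += (1, 1, 2, 1) = (9, 5, 12, 13)
  T2 needs (1, 2, 6, 2) <= (9, 5, 12, 13) -> finishes; pool += (1, 0, 1, 2) = (10, 5, 13, 15)


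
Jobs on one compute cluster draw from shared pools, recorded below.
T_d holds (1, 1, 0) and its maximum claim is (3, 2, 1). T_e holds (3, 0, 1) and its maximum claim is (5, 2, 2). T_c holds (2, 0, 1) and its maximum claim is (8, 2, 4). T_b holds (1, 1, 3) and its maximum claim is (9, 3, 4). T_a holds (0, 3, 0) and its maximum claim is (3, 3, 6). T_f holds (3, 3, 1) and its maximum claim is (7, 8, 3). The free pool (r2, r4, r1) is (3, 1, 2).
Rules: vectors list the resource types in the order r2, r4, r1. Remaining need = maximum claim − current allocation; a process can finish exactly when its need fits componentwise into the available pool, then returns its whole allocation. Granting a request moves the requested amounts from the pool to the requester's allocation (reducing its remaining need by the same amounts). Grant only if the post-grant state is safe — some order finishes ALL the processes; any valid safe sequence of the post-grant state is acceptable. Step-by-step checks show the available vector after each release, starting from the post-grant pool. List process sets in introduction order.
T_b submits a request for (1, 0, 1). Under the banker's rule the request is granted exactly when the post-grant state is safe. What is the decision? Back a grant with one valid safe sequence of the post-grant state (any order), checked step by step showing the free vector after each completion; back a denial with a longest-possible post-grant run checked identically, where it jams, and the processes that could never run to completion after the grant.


DENY. Granting would leave the state unsafe.
Key observation: after T_d, T_e the pool peaks at (6, 2, 2), and each blocked process is short somewhere: T_c on r1; T_b on r2; T_a on r1; T_f on r4.
Pretend the grant happened; the run T_d, T_e goes as far as possible. Walking it through:
  pool = (2, 1, 1)
  T_d: need (2, 1, 1) fits (2, 1, 1); releases (1, 1, 0), pool now (3, 2, 1)
  T_e: need (2, 2, 1) fits (3, 2, 1); releases (3, 0, 1), pool now (6, 2, 2)
  T_c still needs (6, 2, 3) but only (6, 2, 2) is free — short on r1
  T_b still needs (7, 2, 0) but only (6, 2, 2) is free — short on r2
  T_a still needs (3, 0, 6) but only (6, 2, 2) is free — short on r1
  T_f still needs (4, 5, 2) but only (6, 2, 2) is free — short on r4
Processes that could never finish after the grant: T_c, T_b, T_a and T_f.


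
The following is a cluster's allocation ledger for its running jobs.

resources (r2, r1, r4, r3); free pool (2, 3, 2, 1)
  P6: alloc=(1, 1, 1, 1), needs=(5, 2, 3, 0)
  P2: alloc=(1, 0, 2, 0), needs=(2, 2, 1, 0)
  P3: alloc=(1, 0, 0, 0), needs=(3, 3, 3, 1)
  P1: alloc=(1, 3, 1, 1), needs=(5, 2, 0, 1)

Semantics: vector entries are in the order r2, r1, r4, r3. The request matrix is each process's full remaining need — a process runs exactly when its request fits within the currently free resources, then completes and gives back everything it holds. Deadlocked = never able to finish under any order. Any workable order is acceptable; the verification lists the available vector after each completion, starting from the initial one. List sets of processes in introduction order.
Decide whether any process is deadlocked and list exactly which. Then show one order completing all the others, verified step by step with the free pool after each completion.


Deadlocked set: P6 and P1.
Key observation: the wall is r2: completing P2, P3 brings the pool only to (4, 3, 4, 1), and all the rest need more.
The rest can finish in the order P2, P3. Check, step by step:
  pool = (2, 3, 2, 1)
  P2 needs (2, 2, 1, 0) <= (2, 3, 2, 1) -> finishes; pool += (1, 0, 2, 0) = (3, 3, 4, 1)
  P3 needs (3, 3, 3, 1) <= (3, 3, 4, 1) -> finishes; pool += (1, 0, 0, 0) = (4, 3, 4, 1)
The stuck group stays short no matter what:
  blocked: P6 wants (5, 2, 3, 0), pool (4, 3, 4, 1) — not enough r2
  blocked: P1 wants (5, 2, 0, 1), pool (4, 3, 4, 1) — not enough r2


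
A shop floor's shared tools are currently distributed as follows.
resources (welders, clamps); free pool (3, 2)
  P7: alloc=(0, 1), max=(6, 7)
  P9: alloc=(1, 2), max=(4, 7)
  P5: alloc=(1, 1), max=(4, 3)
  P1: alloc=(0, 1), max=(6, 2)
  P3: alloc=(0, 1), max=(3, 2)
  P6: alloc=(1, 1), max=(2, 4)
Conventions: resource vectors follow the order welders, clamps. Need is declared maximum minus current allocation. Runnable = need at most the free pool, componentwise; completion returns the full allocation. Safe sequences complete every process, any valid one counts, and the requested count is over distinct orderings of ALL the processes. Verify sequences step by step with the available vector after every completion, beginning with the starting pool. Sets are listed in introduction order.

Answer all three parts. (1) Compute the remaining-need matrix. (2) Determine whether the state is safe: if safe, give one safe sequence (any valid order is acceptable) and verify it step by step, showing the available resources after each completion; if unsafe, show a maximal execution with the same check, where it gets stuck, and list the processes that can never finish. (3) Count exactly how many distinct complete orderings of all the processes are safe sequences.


(1) Need matrix, components ordered welders, clamps:
  P7: (6, 6)
  P9: (3, 5)
  P5: (3, 2)
  P1: (6, 1)
  P3: (3, 1)
  P6: (1, 3)
(2) The state is SAFE; one workable sequence: P5, P3, P6, P9, P1, P7.
Key observation: the first exact fit in this order is P5 — it needs (3, 2) with (3, 2) free, meeting a requested resource to the last unit.
Check, step by step:
  pool = (3, 2)
  P5: need (3, 2) fits (3, 2); releases (1, 1), pool now (4, 3)
  P3: need (3, 1) fits (4, 3); releases (0, 1), pool now (4, 4)
  P6: need (1, 3) fits (4, 4); releases (1, 1), pool now (5, 5)
  P9: need (3, 5) fits (5, 5); releases (1, 2), pool now (6, 7)
  P1: need (6, 1) fits (6, 7); releases (0, 1), pool now (6, 8)
  P7: need (6, 6) fits (6, 8); releases (0, 1), pool now (6, 9)
(3) Exactly 8 of the possible complete orderings are safe sequences.
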